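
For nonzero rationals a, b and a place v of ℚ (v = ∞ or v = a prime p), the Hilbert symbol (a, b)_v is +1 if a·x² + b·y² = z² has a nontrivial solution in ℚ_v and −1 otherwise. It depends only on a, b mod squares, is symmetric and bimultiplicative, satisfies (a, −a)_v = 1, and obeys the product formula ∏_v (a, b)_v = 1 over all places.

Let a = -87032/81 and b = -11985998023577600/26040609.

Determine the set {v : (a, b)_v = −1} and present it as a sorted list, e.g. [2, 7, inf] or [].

[2, inf]

Mod squares: a ≡ -21758, b ≡ -989. Check v ∈ {∞, 2, 3, 5, 7, 11, 23, 43}.
v=43: a=43^1·(≡35), b=43^3·(≡3) mod 43; (35|43)=+1, (3|43)=-1; (−1)^{1·3·21}·(+1)^3·(-1)^1 = +1.
v=5: a=5^0·(≡3), b=5^2·(≡4) mod 5; (3|5)=-1, (4|5)=+1; (−1)^{0·2·2}·(-1)^2·(+1)^0 = +1.
v=11: a=11^1·(≡2), b=11^2·(≡1) mod 11; (2|11)=-1, (1|11)=+1; (−1)^{1·2·5}·(-1)^2·(+1)^1 = +1.
v=∞: -21758 < 0 and -989 < 0  ⇒  (a,b)_∞ = -1.
v=2: v_2(a)=3, v_2(b)=12; units ≡ 1, 3 (mod 8); ε·ε+αω+βω = 0·1+3·1+12·0 ≡ 1  ⇒  (a,b)_2 = -1.
v=7: a=7^0·(≡5), b=7^-2·(≡6) mod 7; (5|7)=-1, (6|7)=-1; (−1)^{0·-2·3}·(-1)^-2·(-1)^0 = +1.
v=23: a=23^1·(≡22), b=23^3·(≡3) mod 23; (22|23)=-1, (3|23)=+1; (−1)^{1·3·11}·(-1)^3·(+1)^1 = +1.
v=3: a=3^-4·(≡1), b=3^-12·(≡1) mod 3; (1|3)=+1, (1|3)=+1; (−1)^{-4·-12·1}·(+1)^-12·(+1)^-4 = +1.
|Ram(-21758, -989)| = 2, even; anisotropic at {2, ∞}.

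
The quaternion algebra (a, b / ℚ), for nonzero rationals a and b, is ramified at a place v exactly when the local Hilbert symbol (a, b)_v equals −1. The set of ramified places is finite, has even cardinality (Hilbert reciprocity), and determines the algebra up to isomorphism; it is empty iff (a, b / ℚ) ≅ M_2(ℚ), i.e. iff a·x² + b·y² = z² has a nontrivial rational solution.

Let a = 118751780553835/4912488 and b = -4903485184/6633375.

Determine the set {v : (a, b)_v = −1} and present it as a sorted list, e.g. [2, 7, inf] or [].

(a, b) ≡ (30030, -130065) mod (ℚ^×)²; places V = {2, 3, 5, 7, 11, 13, 19, 23, 29, 47, ∞}.
(a,b)_3: α=-5, u≡2; β=-1, v≡1 (mod 3); (2|3)=-1, (1|3)=+1; sign (−1)^1·-1^-1·+1^-5 = +1.
(a,b)_∞: sgn(30030)=+, sgn(-130065)=−, so +1.
(a,b)_47: α=2, u≡26; β=2, v≡45 (mod 47); (26|47)=-1, (45|47)=-1; sign (−1)^0·-1^2·-1^2 = +1.
(a,b)_13: α=3, u≡12; β=1, v≡11 (mod 13); (12|13)=+1, (11|13)=-1; sign (−1)^0·+1^1·-1^3 = -1.
(a,b)_29: α=2, u≡17; β=1, v≡11 (mod 29); (17|29)=-1, (11|29)=-1; sign (−1)^0·-1^1·-1^2 = -1.
(a,b)_19: α=-2, u≡13; β=-2, v≡4 (mod 19); (13|19)=-1, (4|19)=+1; sign (−1)^0·-1^-2·+1^-2 = +1.
(a,b)_11: α=1, u≡2; β=0, v≡7 (mod 11); (2|11)=-1, (7|11)=-1; sign (−1)^0·-1^0·-1^1 = -1.
(a,b)_23: α=2, u≡7; β=1, v≡3 (mod 23); (7|23)=-1, (3|23)=+1; sign (−1)^0·-1^1·+1^2 = -1.
(a,b)_2: α=-3, β=8; u≡7, v≡7 (mod 8); ε(u)ε(v)=1·1, αω(v)=-3·0, βω(u)=8·0; sum ≡ 1  ⇒  -1.
(a,b)_7: α=-1, u≡5; β=-2, v≡2 (mod 7); (5|7)=-1, (2|7)=+1; sign (−1)^0·-1^-2·+1^-1 = +1.
(a,b)_5: α=1, u≡4; β=-3, v≡3 (mod 5); (4|5)=+1, (3|5)=-1; sign (−1)^0·+1^-3·-1^1 = -1.
|Ram(30030, -130065)| = 6, even; anisotropic at {2, 5, 11, 13, 23, 29}.

[2, 5, 11, 13, 23, 29]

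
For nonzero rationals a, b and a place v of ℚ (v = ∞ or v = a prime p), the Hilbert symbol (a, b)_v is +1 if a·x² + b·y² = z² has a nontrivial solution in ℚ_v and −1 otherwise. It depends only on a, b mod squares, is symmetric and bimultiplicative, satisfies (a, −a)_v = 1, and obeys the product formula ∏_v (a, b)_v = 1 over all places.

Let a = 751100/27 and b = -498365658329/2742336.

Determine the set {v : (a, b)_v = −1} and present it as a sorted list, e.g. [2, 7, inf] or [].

Mod squares: a ≡ 22533, b ≡ -232841. Check v ∈ {∞, 2, 3, 5, 7, 11, 19, 23, 29, 31, 37}.
v=31: a=31^0·(≡23), b=31^1·(≡30) mod 31; (23|31)=-1, (30|31)=-1; (−1)^{0·1·15}·(-1)^1·(-1)^0 = -1.
v=23: a=23^0·(≡3), b=23^-2·(≡7) mod 23; (3|23)=+1, (7|23)=-1; (−1)^{0·-2·11}·(+1)^-2·(-1)^0 = +1.
v=∞: 22533 > 0 and -232841 < 0  ⇒  (a,b)_∞ = +1.
v=11: a=11^0·(≡4), b=11^2·(≡6) mod 11; (4|11)=+1, (6|11)=-1; (−1)^{0·2·5}·(+1)^2·(-1)^0 = +1.
v=37: a=37^1·(≡5), b=37^1·(≡3) mod 37; (5|37)=-1, (3|37)=+1; (−1)^{1·1·18}·(-1)^1·(+1)^1 = -1.
v=5: a=5^2·(≡2), b=5^0·(≡1) mod 5; (2|5)=-1, (1|5)=+1; (−1)^{2·0·2}·(-1)^0·(+1)^2 = +1.
v=2: v_2(a)=2, v_2(b)=-6; units ≡ 5, 7 (mod 8); ε·ε+αω+βω = 0·1+2·0+-6·1 ≡ 0  ⇒  (a,b)_2 = +1.
v=7: a=7^1·(≡3), b=7^3·(≡4) mod 7; (3|7)=-1, (4|7)=+1; (−1)^{1·3·3}·(-1)^3·(+1)^1 = +1.
v=3: a=3^-3·(≡2), b=3^-4·(≡1) mod 3; (2|3)=-1, (1|3)=+1; (−1)^{-3·-4·1}·(-1)^-4·(+1)^-3 = +1.
v=29: a=29^1·(≡13), b=29^1·(≡1) mod 29; (13|29)=+1, (1|29)=+1; (−1)^{1·1·14}·(+1)^1·(+1)^1 = +1.
v=19: a=19^0·(≡18), b=19^2·(≡11) mod 19; (18|19)=-1, (11|19)=+1; (−1)^{0·2·9}·(-1)^2·(+1)^0 = +1.
(22533, -232841 / ℚ) ramifies at {31, 37}: a division algebra.

[31, 37]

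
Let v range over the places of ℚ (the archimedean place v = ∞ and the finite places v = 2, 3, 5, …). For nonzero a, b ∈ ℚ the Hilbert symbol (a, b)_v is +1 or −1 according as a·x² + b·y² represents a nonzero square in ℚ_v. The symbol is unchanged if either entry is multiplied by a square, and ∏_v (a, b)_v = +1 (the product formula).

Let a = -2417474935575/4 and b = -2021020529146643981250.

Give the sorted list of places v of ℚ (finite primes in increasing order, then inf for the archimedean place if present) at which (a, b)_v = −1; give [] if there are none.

[3, 5, 7, 19, 29, inf]

(a, b) ≡ (-9367, -3570) mod (ℚ^×)²; places V = {2, 3, 5, 7, 17, 19, 29, ∞}.
(a,b)_7: α=2, u≡5; β=3, v≡4 (mod 7); (5|7)=-1, (4|7)=+1; sign (−1)^0·-1^3·+1^2 = -1.
(a,b)_29: α=1, u≡28; β=2, v≡18 (mod 29); (28|29)=+1, (18|29)=-1; sign (−1)^0·+1^2·-1^1 = -1.
(a,b)_19: α=1, u≡6; β=2, v≡3 (mod 19); (6|19)=+1, (3|19)=-1; sign (−1)^0·+1^2·-1^1 = -1.
(a,b)_∞: sgn(-9367)=−, sgn(-3570)=−, so -1.
(a,b)_3: α=6, u≡2; β=7, v≡1 (mod 3); (2|3)=-1, (1|3)=+1; sign (−1)^0·-1^7·+1^6 = -1.
(a,b)_5: α=2, u≡3; β=5, v≡1 (mod 5); (3|5)=-1, (1|5)=+1; sign (−1)^0·-1^5·+1^2 = -1.
(a,b)_2: α=-2, β=1; u≡1, v≡7 (mod 8); ε(u)ε(v)=0·1, αω(v)=-2·0, βω(u)=1·0; sum ≡ 0  ⇒  +1.
(a,b)_17: α=3, u≡12; β=5, v≡12 (mod 17); (12|17)=-1, (12|17)=-1; sign (−1)^0·-1^5·-1^3 = +1.
(-9367, -3570 / ℚ) ramifies at {3, 5, 7, 19, 29, ∞}: a division algebra.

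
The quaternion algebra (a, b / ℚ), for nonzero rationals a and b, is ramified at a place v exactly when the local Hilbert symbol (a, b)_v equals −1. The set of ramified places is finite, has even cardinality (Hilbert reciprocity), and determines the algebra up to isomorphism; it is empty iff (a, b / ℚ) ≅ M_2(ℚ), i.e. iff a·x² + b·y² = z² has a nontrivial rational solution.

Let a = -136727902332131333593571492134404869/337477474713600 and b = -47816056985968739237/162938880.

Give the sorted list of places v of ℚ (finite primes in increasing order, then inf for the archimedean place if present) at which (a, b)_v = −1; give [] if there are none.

(a, b) ≡ (-29, -1676285) mod (ℚ^×)²; places V = {2, 3, 5, 7, 11, 13, 17, 23, 29, 37, 41, 43, ∞}.
(a,b)_7: α=6, u≡6; β=2, v≡3 (mod 7); (6|7)=-1, (3|7)=-1; sign (−1)^0·-1^2·-1^6 = +1.
(a,b)_11: α=6, u≡3; β=2, v≡5 (mod 11); (3|11)=+1, (5|11)=+1; sign (−1)^0·+1^2·+1^6 = +1.
(a,b)_29: α=3, u≡9; β=2, v≡12 (mod 29); (9|29)=+1, (12|29)=-1; sign (−1)^0·+1^2·-1^3 = -1.
(a,b)_5: α=-2, u≡4; β=-1, v≡3 (mod 5); (4|5)=+1, (3|5)=-1; sign (−1)^0·+1^-1·-1^-2 = +1.
(a,b)_17: α=0, u≡3; β=-1, v≡6 (mod 17); (3|17)=-1, (6|17)=-1; sign (−1)^0·-1^-1·-1^0 = -1.
(a,b)_13: α=-2, u≡3; β=-1, v≡2 (mod 13); (3|13)=+1, (2|13)=-1; sign (−1)^0·+1^-1·-1^-2 = +1.
(a,b)_41: α=2, u≡24; β=1, v≡2 (mod 41); (24|41)=-1, (2|41)=+1; sign (−1)^0·-1^1·+1^2 = -1.
(a,b)_∞: sgn(-29)=−, sgn(-1676285)=−, so -1.
(a,b)_23: α=-2, u≡11; β=0, v≡6 (mod 23); (11|23)=-1, (6|23)=+1; sign (−1)^0·-1^0·+1^-2 = +1.
(a,b)_2: α=-24, β=-14; u≡3, v≡3 (mod 8); ε(u)ε(v)=1·1, αω(v)=-24·1, βω(u)=-14·1; sum ≡ 1  ⇒  -1.
(a,b)_3: α=-2, u≡1; β=-2, v≡1 (mod 3); (1|3)=+1, (1|3)=+1; sign (−1)^0·+1^-2·+1^-2 = +1.
(a,b)_43: α=8, u≡23; β=6, v≡34 (mod 43); (23|43)=+1, (34|43)=-1; sign (−1)^0·+1^6·-1^8 = +1.
(a,b)_37: α=2, u≡22; β=1, v≡20 (mod 37); (22|37)=-1, (20|37)=-1; sign (−1)^0·-1^1·-1^2 = -1.
(-29, -1676285 / ℚ) ramifies at {2, 17, 29, 37, 41, ∞}: a division algebra.

[2, 17, 29, 37, 41, inf]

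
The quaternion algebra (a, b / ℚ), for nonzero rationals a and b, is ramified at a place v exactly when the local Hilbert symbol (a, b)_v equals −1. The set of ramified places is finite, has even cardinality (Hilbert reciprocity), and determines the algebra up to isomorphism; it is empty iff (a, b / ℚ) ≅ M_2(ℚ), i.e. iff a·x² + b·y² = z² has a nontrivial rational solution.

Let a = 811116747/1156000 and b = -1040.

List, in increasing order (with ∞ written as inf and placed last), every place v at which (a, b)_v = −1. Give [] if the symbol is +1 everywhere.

[2, 5]

Mod squares: a ≡ 30, b ≡ -65. Check v ∈ {∞, 2, 3, 5, 7, 13, 17, 29}.
v=7: a=7^2·(≡1), b=7^0·(≡3) mod 7; (1|7)=+1, (3|7)=-1; (−1)^{2·0·3}·(+1)^0·(-1)^2 = +1.
v=13: a=13^0·(≡12), b=13^1·(≡11) mod 13; (12|13)=+1, (11|13)=-1; (−1)^{0·1·6}·(+1)^1·(-1)^0 = +1.
v=∞: 30 > 0 and -65 < 0  ⇒  (a,b)_∞ = +1.
v=2: v_2(a)=-5, v_2(b)=4; units ≡ 7, 7 (mod 8); ε·ε+αω+βω = 1·1+-5·0+4·0 ≡ 1  ⇒  (a,b)_2 = -1.
v=17: a=17^-2·(≡13), b=17^0·(≡14) mod 17; (13|17)=+1, (14|17)=-1; (−1)^{-2·0·8}·(+1)^0·(-1)^-2 = +1.
v=3: a=3^9·(≡1), b=3^0·(≡1) mod 3; (1|3)=+1, (1|3)=+1; (−1)^{9·0·1}·(+1)^0·(+1)^9 = +1.
v=29: a=29^2·(≡7), b=29^0·(≡4) mod 29; (7|29)=+1, (4|29)=+1; (−1)^{2·0·14}·(+1)^0·(+1)^2 = +1.
v=5: a=5^-3·(≡4), b=5^1·(≡2) mod 5; (4|5)=+1, (2|5)=-1; (−1)^{-3·1·2}·(+1)^1·(-1)^-3 = -1.
Ram(30, -65) = {2, 5}; no ℚ_2-point on the conic.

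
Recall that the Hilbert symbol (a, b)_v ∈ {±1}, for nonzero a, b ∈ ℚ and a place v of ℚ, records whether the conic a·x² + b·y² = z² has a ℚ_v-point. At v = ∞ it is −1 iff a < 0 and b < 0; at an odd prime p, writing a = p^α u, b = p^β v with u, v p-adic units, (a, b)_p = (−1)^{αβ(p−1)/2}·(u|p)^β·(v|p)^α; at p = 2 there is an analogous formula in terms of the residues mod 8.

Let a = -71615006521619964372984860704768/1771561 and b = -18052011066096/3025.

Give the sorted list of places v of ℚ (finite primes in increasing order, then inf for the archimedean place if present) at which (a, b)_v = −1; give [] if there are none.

(a, b) ≡ (-7, -4836279) mod (ℚ^×)²; places V = {2, 3, 5, 7, 11, 13, 17, 19, 23, 31, ∞}.
(a,b)_2: α=16, β=4; u≡1, v≡1 (mod 8); ε(u)ε(v)=0·0, αω(v)=16·0, βω(u)=4·0; sum ≡ 0  ⇒  +1.
(a,b)_17: α=2, u≡14; β=1, v≡1 (mod 17); (14|17)=-1, (1|17)=+1; sign (−1)^0·-1^1·+1^2 = -1.
(a,b)_23: α=8, u≡16; β=3, v≡1 (mod 23); (16|23)=+1, (1|23)=+1; sign (−1)^0·+1^3·+1^8 = +1.
(a,b)_13: α=2, u≡2; β=0, v≡5 (mod 13); (2|13)=-1, (5|13)=-1; sign (−1)^0·-1^0·-1^2 = +1.
(a,b)_5: α=0, u≡2; β=-2, v≡4 (mod 5); (2|5)=-1, (4|5)=+1; sign (−1)^0·-1^-2·+1^0 = +1.
(a,b)_7: α=7, u≡5; β=3, v≡6 (mod 7); (5|7)=-1, (6|7)=-1; sign (−1)^1·-1^3·-1^7 = -1.
(a,b)_11: α=-6, u≡3; β=-2, v≡5 (mod 11); (3|11)=+1, (5|11)=+1; sign (−1)^0·+1^-2·+1^-6 = +1.
(a,b)_31: α=2, u≡23; β=1, v≡2 (mod 31); (23|31)=-1, (2|31)=+1; sign (−1)^0·-1^1·+1^2 = -1.
(a,b)_19: α=2, u≡10; β=1, v≡18 (mod 19); (10|19)=-1, (18|19)=-1; sign (−1)^0·-1^1·-1^2 = -1.
(a,b)_∞: sgn(-7)=−, sgn(-4836279)=−, so -1.
(a,b)_3: α=0, u≡2; β=3, v≡2 (mod 3); (2|3)=-1, (2|3)=-1; sign (−1)^0·-1^3·-1^0 = -1.
(-7, -4836279 / ℚ) ramifies at {3, 7, 17, 19, 31, ∞}: a division algebra.

[3, 7, 17, 19, 31, inf]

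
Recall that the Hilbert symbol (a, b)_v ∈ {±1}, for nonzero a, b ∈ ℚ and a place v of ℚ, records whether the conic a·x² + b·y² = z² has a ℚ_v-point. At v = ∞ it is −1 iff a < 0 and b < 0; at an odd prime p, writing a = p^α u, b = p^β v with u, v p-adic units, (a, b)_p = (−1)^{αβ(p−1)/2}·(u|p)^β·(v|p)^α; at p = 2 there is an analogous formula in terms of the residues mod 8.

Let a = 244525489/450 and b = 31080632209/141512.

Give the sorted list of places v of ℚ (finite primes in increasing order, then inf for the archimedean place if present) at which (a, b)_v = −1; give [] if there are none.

[13, 37]

Mod squares: a ≡ 962, b ≡ 2. Check v ∈ {∞, 2, 3, 5, 7, 11, 13, 19, 23, 31, 37, 47}.
v=2: v_2(a)=-1, v_2(b)=-3; units ≡ 1, 1 (mod 8); ε·ε+αω+βω = 0·0+-1·0+-3·0 ≡ 0  ⇒  (a,b)_2 = +1.
v=23: a=23^2·(≡22), b=23^0·(≡6) mod 23; (22|23)=-1, (6|23)=+1; (−1)^{2·0·11}·(-1)^0·(+1)^2 = +1.
v=37: a=37^1·(≡7), b=37^0·(≡15) mod 37; (7|37)=+1, (15|37)=-1; (−1)^{1·0·18}·(+1)^0·(-1)^1 = -1.
v=11: a=11^0·(≡1), b=11^4·(≡10) mod 11; (1|11)=+1, (10|11)=-1; (−1)^{0·4·5}·(+1)^4·(-1)^0 = +1.
v=3: a=3^-2·(≡2), b=3^0·(≡2) mod 3; (2|3)=-1, (2|3)=-1; (−1)^{-2·0·1}·(-1)^0·(-1)^-2 = +1.
v=47: a=47^0·(≡40), b=47^2·(≡12) mod 47; (40|47)=-1, (12|47)=+1; (−1)^{0·2·23}·(-1)^2·(+1)^0 = +1.
v=∞: 962 > 0 and 2 > 0  ⇒  (a,b)_∞ = +1.
v=5: a=5^-2·(≡3), b=5^0·(≡2) mod 5; (3|5)=-1, (2|5)=-1; (−1)^{-2·0·2}·(-1)^0·(-1)^-2 = +1.
v=19: a=19^0·(≡14), b=19^-2·(≡14) mod 19; (14|19)=-1, (14|19)=-1; (−1)^{0·-2·9}·(-1)^-2·(-1)^0 = +1.
v=31: a=31^2·(≡2), b=31^2·(≡7) mod 31; (2|31)=+1, (7|31)=+1; (−1)^{2·2·15}·(+1)^2·(+1)^2 = +1.
v=13: a=13^1·(≡12), b=13^0·(≡6) mod 13; (12|13)=+1, (6|13)=-1; (−1)^{1·0·6}·(+1)^0·(-1)^1 = -1.
v=7: a=7^0·(≡6), b=7^-2·(≡1) mod 7; (6|7)=-1, (1|7)=+1; (−1)^{0·-2·3}·(-1)^-2·(+1)^0 = +1.
(962, 2 / ℚ) ramifies at {13, 37}: a division algebra.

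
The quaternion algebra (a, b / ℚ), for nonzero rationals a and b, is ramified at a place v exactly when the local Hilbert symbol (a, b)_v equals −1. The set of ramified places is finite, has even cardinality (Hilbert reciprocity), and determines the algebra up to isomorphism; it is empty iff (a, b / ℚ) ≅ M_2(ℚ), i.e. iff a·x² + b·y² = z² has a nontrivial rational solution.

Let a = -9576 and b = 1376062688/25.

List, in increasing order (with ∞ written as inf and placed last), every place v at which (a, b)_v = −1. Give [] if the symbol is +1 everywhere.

Mod squares: a ≡ -266, b ≡ 4862. Check v ∈ {∞, 2, 3, 5, 7, 11, 13, 17, 19}.
v=3: a=3^2·(≡1), b=3^0·(≡2) mod 3; (1|3)=+1, (2|3)=-1; (−1)^{2·0·1}·(+1)^0·(-1)^2 = +1.
v=11: a=11^0·(≡5), b=11^1·(≡7) mod 11; (5|11)=+1, (7|11)=-1; (−1)^{0·1·5}·(+1)^1·(-1)^0 = +1.
v=∞: -266 < 0 and 4862 > 0  ⇒  (a,b)_∞ = +1.
v=13: a=13^0·(≡5), b=13^1·(≡3) mod 13; (5|13)=-1, (3|13)=+1; (−1)^{0·1·6}·(-1)^1·(+1)^0 = -1.
v=2: v_2(a)=3, v_2(b)=5; units ≡ 3, 7 (mod 8); ε·ε+αω+βω = 1·1+3·0+5·1 ≡ 0  ⇒  (a,b)_2 = +1.
v=5: a=5^0·(≡4), b=5^-2·(≡3) mod 5; (4|5)=+1, (3|5)=-1; (−1)^{0·-2·2}·(+1)^-2·(-1)^0 = +1.
v=19: a=19^1·(≡9), b=19^2·(≡11) mod 19; (9|19)=+1, (11|19)=+1; (−1)^{1·2·9}·(+1)^2·(+1)^1 = +1.
v=17: a=17^0·(≡12), b=17^1·(≡14) mod 17; (12|17)=-1, (14|17)=-1; (−1)^{0·1·8}·(-1)^1·(-1)^0 = -1.
v=7: a=7^1·(≡4), b=7^2·(≡1) mod 7; (4|7)=+1, (1|7)=+1; (−1)^{1·2·3}·(+1)^2·(+1)^1 = +1.
|Ram(-266, 4862)| = 2, even; anisotropic at {13, 17}.

[13, 17]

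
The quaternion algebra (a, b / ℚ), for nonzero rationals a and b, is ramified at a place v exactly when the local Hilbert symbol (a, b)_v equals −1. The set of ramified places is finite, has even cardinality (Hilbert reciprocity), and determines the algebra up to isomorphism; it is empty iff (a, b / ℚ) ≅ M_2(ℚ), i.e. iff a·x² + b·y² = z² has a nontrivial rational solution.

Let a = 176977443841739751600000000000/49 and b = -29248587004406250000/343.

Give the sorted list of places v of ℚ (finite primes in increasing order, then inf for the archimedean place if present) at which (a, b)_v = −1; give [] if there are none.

(a, b) ≡ (68510, -2415) mod (ℚ^×)²; places V = {2, 3, 5, 7, 13, 17, 23, 31, ∞}.
(a,b)_7: α=-2, u≡2; β=-3, v≡5 (mod 7); (2|7)=+1, (5|7)=-1; sign (−1)^0·+1^-3·-1^-2 = +1.
(a,b)_∞: sgn(68510)=+, sgn(-2415)=−, so +1.
(a,b)_23: α=2, u≡3; β=1, v≡22 (mod 23); (3|23)=+1, (22|23)=-1; sign (−1)^0·+1^1·-1^2 = +1.
(a,b)_3: α=2, u≡2; β=1, v≡2 (mod 3); (2|3)=-1, (2|3)=-1; sign (−1)^0·-1^1·-1^2 = -1.
(a,b)_2: α=13, β=4; u≡7, v≡1 (mod 8); ε(u)ε(v)=1·0, αω(v)=13·0, βω(u)=4·0; sum ≡ 0  ⇒  +1.
(a,b)_17: α=5, u≡2; β=4, v≡15 (mod 17); (2|17)=+1, (15|17)=+1; sign (−1)^0·+1^4·+1^5 = +1.
(a,b)_13: α=3, u≡7; β=2, v≡4 (mod 13); (7|13)=-1, (4|13)=+1; sign (−1)^0·-1^2·+1^3 = +1.
(a,b)_31: α=3, u≡1; β=2, v≡30 (mod 31); (1|31)=+1, (30|31)=-1; sign (−1)^0·+1^2·-1^3 = -1.
(a,b)_5: α=11, u≡2; β=9, v≡3 (mod 5); (2|5)=-1, (3|5)=-1; sign (−1)^0·-1^9·-1^11 = +1.
(68510, -2415 / ℚ) ramifies at {3, 31}: a division algebra.

[3, 31]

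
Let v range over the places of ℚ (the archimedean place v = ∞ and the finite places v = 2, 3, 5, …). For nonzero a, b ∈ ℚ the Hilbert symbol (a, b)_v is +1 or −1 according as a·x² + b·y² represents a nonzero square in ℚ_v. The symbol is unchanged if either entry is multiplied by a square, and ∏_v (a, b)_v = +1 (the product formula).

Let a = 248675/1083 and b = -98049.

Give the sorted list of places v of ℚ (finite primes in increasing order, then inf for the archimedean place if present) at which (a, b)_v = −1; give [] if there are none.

Mod squares: a ≡ 609, b ≡ -2001. Check v ∈ {∞, 2, 3, 5, 7, 19, 23, 29}.
v=7: a=7^3·(≡5), b=7^2·(≡1) mod 7; (5|7)=-1, (1|7)=+1; (−1)^{3·2·3}·(-1)^2·(+1)^3 = +1.
v=∞: 609 > 0 and -2001 < 0  ⇒  (a,b)_∞ = +1.
v=5: a=5^2·(≡4), b=5^0·(≡1) mod 5; (4|5)=+1, (1|5)=+1; (−1)^{2·0·2}·(+1)^0·(+1)^2 = +1.
v=3: a=3^-1·(≡2), b=3^1·(≡2) mod 3; (2|3)=-1, (2|3)=-1; (−1)^{-1·1·1}·(-1)^1·(-1)^-1 = -1.
v=23: a=23^0·(≡11), b=23^1·(≡15) mod 23; (11|23)=-1, (15|23)=-1; (−1)^{0·1·11}·(-1)^1·(-1)^0 = -1.
v=2: v_2(a)=0, v_2(b)=0; units ≡ 1, 7 (mod 8); ε·ε+αω+βω = 0·1+0·0+0·0 ≡ 0  ⇒  (a,b)_2 = +1.
v=19: a=19^-2·(≡1), b=19^0·(≡10) mod 19; (1|19)=+1, (10|19)=-1; (−1)^{-2·0·9}·(+1)^0·(-1)^-2 = +1.
v=29: a=29^1·(≡2), b=29^1·(≡12) mod 29; (2|29)=-1, (12|29)=-1; (−1)^{1·1·14}·(-1)^1·(-1)^1 = +1.
(609, -2001 / ℚ) ramifies at {3, 23}: a division algebra.

[3, 23]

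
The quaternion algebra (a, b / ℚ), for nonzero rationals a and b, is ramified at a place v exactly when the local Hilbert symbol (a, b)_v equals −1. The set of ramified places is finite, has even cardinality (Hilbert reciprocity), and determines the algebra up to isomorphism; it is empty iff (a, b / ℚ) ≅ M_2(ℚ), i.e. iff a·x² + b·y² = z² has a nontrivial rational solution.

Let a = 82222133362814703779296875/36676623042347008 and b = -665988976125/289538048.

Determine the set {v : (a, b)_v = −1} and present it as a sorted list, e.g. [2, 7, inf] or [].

Mod squares: a ≡ 2261, b ≡ -2090. Check v ∈ {∞, 2, 3, 5, 7, 11, 17, 19, 47}.
v=7: a=7^-1·(≡4), b=7^0·(≡5) mod 7; (4|7)=+1, (5|7)=-1; (−1)^{-1·0·3}·(+1)^0·(-1)^-1 = -1.
v=47: a=47^-4·(≡10), b=47^-2·(≡36) mod 47; (10|47)=-1, (36|47)=+1; (−1)^{-4·-2·23}·(-1)^-2·(+1)^-4 = +1.
v=11: a=11^4·(≡10), b=11^3·(≡8) mod 11; (10|11)=-1, (8|11)=-1; (−1)^{4·3·5}·(-1)^3·(-1)^4 = -1.
v=5: a=5^10·(≡4), b=5^3·(≡2) mod 5; (4|5)=+1, (2|5)=-1; (−1)^{10·3·2}·(+1)^3·(-1)^10 = +1.
v=17: a=17^5·(≡10), b=17^2·(≡8) mod 17; (10|17)=-1, (8|17)=+1; (−1)^{5·2·8}·(-1)^2·(+1)^5 = +1.
v=2: v_2(a)=-30, v_2(b)=-17; units ≡ 5, 3 (mod 8); ε·ε+αω+βω = 0·1+-30·1+-17·1 ≡ 1  ⇒  (a,b)_2 = -1.
v=∞: 2261 > 0 and -2090 < 0  ⇒  (a,b)_∞ = +1.
v=3: a=3^10·(≡2), b=3^6·(≡1) mod 3; (2|3)=-1, (1|3)=+1; (−1)^{10·6·1}·(-1)^6·(+1)^10 = +1.
v=19: a=19^3·(≡6), b=19^1·(≡6) mod 19; (6|19)=+1, (6|19)=+1; (−1)^{3·1·9}·(+1)^1·(+1)^3 = -1.
(2261, -2090 / ℚ) ramifies at {2, 7, 11, 19}: a division algebra.

[2, 7, 11, 19]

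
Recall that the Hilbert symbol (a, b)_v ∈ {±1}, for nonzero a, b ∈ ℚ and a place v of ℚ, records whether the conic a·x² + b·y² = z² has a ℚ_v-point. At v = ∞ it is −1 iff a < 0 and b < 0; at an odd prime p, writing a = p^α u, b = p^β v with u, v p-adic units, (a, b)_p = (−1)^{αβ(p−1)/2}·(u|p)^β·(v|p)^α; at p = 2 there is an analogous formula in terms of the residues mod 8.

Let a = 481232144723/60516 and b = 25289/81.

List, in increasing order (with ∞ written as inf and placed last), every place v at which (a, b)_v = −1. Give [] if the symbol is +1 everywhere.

(a, b) ≡ (323, 209) mod (ℚ^×)²; places V = {2, 3, 11, 17, 19, 29, 41, ∞}.
(a,b)_∞: sgn(323)=+, sgn(209)=+, so +1.
(a,b)_3: α=-2, u≡2; β=-4, v≡2 (mod 3); (2|3)=-1, (2|3)=-1; sign (−1)^0·-1^-4·-1^-2 = +1.
(a,b)_17: α=1, u≡2; β=0, v≡6 (mod 17); (2|17)=+1, (6|17)=-1; sign (−1)^0·+1^0·-1^1 = -1.
(a,b)_11: α=6, u≡4; β=3, v≡2 (mod 11); (4|11)=+1, (2|11)=-1; sign (−1)^0·+1^3·-1^6 = +1.
(a,b)_41: α=-2, u≡37; β=0, v≡8 (mod 41); (37|41)=+1, (8|41)=+1; sign (−1)^0·+1^0·+1^-2 = +1.
(a,b)_29: α=2, u≡28; β=0, v≡24 (mod 29); (28|29)=+1, (24|29)=+1; sign (−1)^0·+1^0·+1^2 = +1.
(a,b)_19: α=1, u≡9; β=1, v≡4 (mod 19); (9|19)=+1, (4|19)=+1; sign (−1)^1·+1^1·+1^1 = -1.
(a,b)_2: α=-2, β=0; u≡3, v≡1 (mod 8); ε(u)ε(v)=1·0, αω(v)=-2·0, βω(u)=0·1; sum ≡ 0  ⇒  +1.
|Ram(323, 209)| = 2, even; anisotropic at {17, 19}.

[17, 19]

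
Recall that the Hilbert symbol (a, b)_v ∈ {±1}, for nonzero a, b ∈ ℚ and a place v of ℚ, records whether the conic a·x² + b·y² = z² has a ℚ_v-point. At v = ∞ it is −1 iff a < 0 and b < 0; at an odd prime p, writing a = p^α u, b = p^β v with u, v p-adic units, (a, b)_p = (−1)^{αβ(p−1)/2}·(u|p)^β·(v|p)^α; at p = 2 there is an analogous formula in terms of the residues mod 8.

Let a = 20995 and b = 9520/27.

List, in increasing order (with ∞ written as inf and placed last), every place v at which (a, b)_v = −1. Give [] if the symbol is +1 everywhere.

[5, 19]

(a, b) ≡ (20995, 1785) mod (ℚ^×)²; places V = {2, 3, 5, 7, 13, 17, 19, ∞}.
(a,b)_19: α=1, u≡3; β=0, v≡12 (mod 19); (3|19)=-1, (12|19)=-1; sign (−1)^0·-1^0·-1^1 = -1.
(a,b)_13: α=1, u≡3; β=0, v≡4 (mod 13); (3|13)=+1, (4|13)=+1; sign (−1)^0·+1^0·+1^1 = +1.
(a,b)_7: α=0, u≡2; β=1, v≡5 (mod 7); (2|7)=+1, (5|7)=-1; sign (−1)^0·+1^1·-1^0 = +1.
(a,b)_2: α=0, β=4; u≡3, v≡1 (mod 8); ε(u)ε(v)=1·0, αω(v)=0·0, βω(u)=4·1; sum ≡ 0  ⇒  +1.
(a,b)_17: α=1, u≡11; β=1, v≡5 (mod 17); (11|17)=-1, (5|17)=-1; sign (−1)^0·-1^1·-1^1 = +1.
(a,b)_5: α=1, u≡4; β=1, v≡2 (mod 5); (4|5)=+1, (2|5)=-1; sign (−1)^0·+1^1·-1^1 = -1.
(a,b)_3: α=0, u≡1; β=-3, v≡1 (mod 3); (1|3)=+1, (1|3)=+1; sign (−1)^0·+1^-3·+1^0 = +1.
(a,b)_∞: sgn(20995)=+, sgn(1785)=+, so +1.
(20995, 1785 / ℚ) ramifies at {5, 19}: a division algebra.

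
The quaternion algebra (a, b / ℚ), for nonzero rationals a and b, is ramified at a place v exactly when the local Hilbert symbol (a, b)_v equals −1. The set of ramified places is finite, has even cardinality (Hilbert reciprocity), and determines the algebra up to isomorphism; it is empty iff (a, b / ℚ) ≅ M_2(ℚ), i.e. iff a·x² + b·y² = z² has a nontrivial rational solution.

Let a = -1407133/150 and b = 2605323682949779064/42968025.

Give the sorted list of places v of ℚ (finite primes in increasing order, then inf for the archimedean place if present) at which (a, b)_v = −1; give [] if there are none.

[3, 7]

(a, b) ≡ (-78, 14) mod (ℚ^×)²; places V = {2, 3, 5, 7, 13, 19, 23, 29, 37, 47, ∞}.
(a,b)_19: α=0, u≡6; β=-2, v≡10 (mod 19); (6|19)=+1, (10|19)=-1; sign (−1)^0·+1^-2·-1^0 = +1.
(a,b)_∞: sgn(-78)=−, sgn(14)=+, so +1.
(a,b)_13: α=1, u≡7; β=2, v≡4 (mod 13); (7|13)=-1, (4|13)=+1; sign (−1)^0·-1^2·+1^1 = +1.
(a,b)_3: α=-1, u≡1; β=-2, v≡2 (mod 3); (1|3)=+1, (2|3)=-1; sign (−1)^0·+1^-2·-1^-1 = -1.
(a,b)_7: α=2, u≡6; β=3, v≡4 (mod 7); (6|7)=-1, (4|7)=+1; sign (−1)^0·-1^3·+1^2 = -1.
(a,b)_5: α=-2, u≡2; β=-2, v≡4 (mod 5); (2|5)=-1, (4|5)=+1; sign (−1)^0·-1^-2·+1^-2 = +1.
(a,b)_23: α=0, u≡14; β=-2, v≡15 (mod 23); (14|23)=-1, (15|23)=-1; sign (−1)^0·-1^-2·-1^0 = +1.
(a,b)_29: α=0, u≡1; β=2, v≡14 (mod 29); (1|29)=+1, (14|29)=-1; sign (−1)^0·+1^2·-1^0 = +1.
(a,b)_2: α=-1, β=3; u≡1, v≡7 (mod 8); ε(u)ε(v)=0·1, αω(v)=-1·0, βω(u)=3·0; sum ≡ 0  ⇒  +1.
(a,b)_37: α=0, u≡7; β=2, v≡20 (mod 37); (7|37)=+1, (20|37)=-1; sign (−1)^0·+1^2·-1^0 = +1.
(a,b)_47: α=2, u≡18; β=4, v≡1 (mod 47); (18|47)=+1, (1|47)=+1; sign (−1)^0·+1^4·+1^2 = +1.
|Ram(-78, 14)| = 2, even; anisotropic at {3, 7}.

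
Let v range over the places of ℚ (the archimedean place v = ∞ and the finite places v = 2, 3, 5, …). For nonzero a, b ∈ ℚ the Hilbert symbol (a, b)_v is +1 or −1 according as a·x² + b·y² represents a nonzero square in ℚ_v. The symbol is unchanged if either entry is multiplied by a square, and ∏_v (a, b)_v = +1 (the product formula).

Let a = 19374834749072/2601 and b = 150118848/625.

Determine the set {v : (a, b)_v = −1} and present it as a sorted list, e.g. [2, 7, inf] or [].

Mod squares: a ≡ 14993, b ≡ 260623. Check v ∈ {∞, 2, 3, 5, 11, 17, 19, 29, 43, 47}.
v=11: a=11^3·(≡2), b=11^1·(≡2) mod 11; (2|11)=-1, (2|11)=-1; (−1)^{3·1·5}·(-1)^1·(-1)^3 = -1.
v=29: a=29^1·(≡22), b=29^1·(≡8) mod 29; (22|29)=+1, (8|29)=-1; (−1)^{1·1·14}·(+1)^1·(-1)^1 = -1.
v=47: a=47^1·(≡34), b=47^0·(≡27) mod 47; (34|47)=+1, (27|47)=+1; (−1)^{1·0·23}·(+1)^0·(+1)^1 = +1.
v=43: a=43^2·(≡3), b=43^1·(≡6) mod 43; (3|43)=-1, (6|43)=+1; (−1)^{2·1·21}·(-1)^1·(+1)^2 = -1.
v=3: a=3^-2·(≡2), b=3^2·(≡1) mod 3; (2|3)=-1, (1|3)=+1; (−1)^{-2·2·1}·(-1)^2·(+1)^-2 = +1.
v=19: a=19^2·(≡12), b=19^1·(≡3) mod 19; (12|19)=-1, (3|19)=-1; (−1)^{2·1·9}·(-1)^1·(-1)^2 = -1.
v=5: a=5^0·(≡2), b=5^-4·(≡3) mod 5; (2|5)=-1, (3|5)=-1; (−1)^{0·-4·2}·(-1)^-4·(-1)^0 = +1.
v=∞: 14993 > 0 and 260623 > 0  ⇒  (a,b)_∞ = +1.
v=2: v_2(a)=4, v_2(b)=6; units ≡ 1, 7 (mod 8); ε·ε+αω+βω = 0·1+4·0+6·0 ≡ 0  ⇒  (a,b)_2 = +1.
v=17: a=17^-2·(≡4), b=17^0·(≡15) mod 17; (4|17)=+1, (15|17)=+1; (−1)^{-2·0·8}·(+1)^0·(+1)^-2 = +1.
|Ram(14993, 260623)| = 4, even; anisotropic at {11, 19, 29, 43}.

[11, 19, 29, 43]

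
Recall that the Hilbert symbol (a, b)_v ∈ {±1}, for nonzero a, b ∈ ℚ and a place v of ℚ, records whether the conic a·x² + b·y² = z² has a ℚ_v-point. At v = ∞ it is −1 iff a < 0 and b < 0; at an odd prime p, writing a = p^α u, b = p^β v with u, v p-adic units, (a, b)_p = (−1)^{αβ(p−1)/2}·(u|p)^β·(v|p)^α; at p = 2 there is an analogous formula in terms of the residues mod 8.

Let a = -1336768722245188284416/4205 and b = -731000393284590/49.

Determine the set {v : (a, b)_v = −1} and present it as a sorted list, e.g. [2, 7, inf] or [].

[2, 5, 11, inf]

Mod squares: a ≡ -3056755, b ≡ -4510. Check v ∈ {∞, 2, 3, 5, 7, 11, 13, 29, 31, 37, 41}.
v=13: a=13^3·(≡10), b=13^2·(≡10) mod 13; (10|13)=+1, (10|13)=+1; (−1)^{3·2·6}·(+1)^2·(+1)^3 = +1.
v=2: v_2(a)=12, v_2(b)=1; units ≡ 5, 1 (mod 8); ε·ε+αω+βω = 0·0+12·0+1·1 ≡ 1  ⇒  (a,b)_2 = -1.
v=37: a=37^3·(≡13), b=37^2·(≡3) mod 37; (13|37)=-1, (3|37)=+1; (−1)^{3·2·18}·(-1)^2·(+1)^3 = +1.
v=41: a=41^1·(≡27), b=41^1·(≡14) mod 41; (27|41)=-1, (14|41)=-1; (−1)^{1·1·20}·(-1)^1·(-1)^1 = +1.
v=31: a=31^3·(≡12), b=31^2·(≡7) mod 31; (12|31)=-1, (7|31)=+1; (−1)^{3·2·15}·(-1)^2·(+1)^3 = +1.
v=3: a=3^0·(≡2), b=3^6·(≡2) mod 3; (2|3)=-1, (2|3)=-1; (−1)^{0·6·1}·(-1)^6·(-1)^0 = +1.
v=∞: -3056755 < 0 and -4510 < 0  ⇒  (a,b)_∞ = -1.
v=11: a=11^0·(≡7), b=11^1·(≡10) mod 11; (7|11)=-1, (10|11)=-1; (−1)^{0·1·5}·(-1)^1·(-1)^0 = -1.
v=5: a=5^-1·(≡4), b=5^1·(≡3) mod 5; (4|5)=+1, (3|5)=-1; (−1)^{-1·1·2}·(+1)^1·(-1)^-1 = -1.
v=29: a=29^-2·(≡14), b=29^0·(≡12) mod 29; (14|29)=-1, (12|29)=-1; (−1)^{-2·0·14}·(-1)^0·(-1)^-2 = +1.
v=7: a=7^4·(≡3), b=7^-2·(≡5) mod 7; (3|7)=-1, (5|7)=-1; (−1)^{4·-2·3}·(-1)^-2·(-1)^4 = +1.
(-3056755, -4510 / ℚ) ramifies at {2, 5, 11, ∞}: a division algebra.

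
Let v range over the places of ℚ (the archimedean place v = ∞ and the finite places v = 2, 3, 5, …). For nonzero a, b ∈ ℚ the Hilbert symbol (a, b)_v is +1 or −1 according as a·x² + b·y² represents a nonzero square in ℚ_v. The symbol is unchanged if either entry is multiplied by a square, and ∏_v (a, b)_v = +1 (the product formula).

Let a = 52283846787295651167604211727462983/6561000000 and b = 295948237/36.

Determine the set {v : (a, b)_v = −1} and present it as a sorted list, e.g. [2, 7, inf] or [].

[47, 53]

(a, b) ≡ (231287, 1751173) mod (ℚ^×)²; places V = {2, 3, 5, 7, 11, 13, 19, 23, 31, 37, 47, 53, ∞}.
(a,b)_31: α=2, u≡3; β=0, v≡2 (mod 31); (3|31)=-1, (2|31)=+1; sign (−1)^0·-1^0·+1^2 = +1.
(a,b)_47: α=3, u≡43; β=1, v≡22 (mod 47); (43|47)=-1, (22|47)=-1; sign (−1)^1·-1^1·-1^3 = -1.
(a,b)_11: α=4, u≡1; β=0, v≡8 (mod 11); (1|11)=+1, (8|11)=-1; sign (−1)^0·+1^0·-1^4 = +1.
(a,b)_53: α=4, u≡12; β=1, v≡12 (mod 53); (12|53)=-1, (12|53)=-1; sign (−1)^0·-1^1·-1^4 = -1.
(a,b)_19: α=3, u≡14; β=1, v≡17 (mod 19); (14|19)=-1, (17|19)=+1; sign (−1)^1·-1^1·+1^3 = +1.
(a,b)_3: α=-8, u≡2; β=-2, v≡1 (mod 3); (2|3)=-1, (1|3)=+1; sign (−1)^0·-1^-2·+1^-8 = +1.
(a,b)_2: α=-6, β=-2; u≡7, v≡5 (mod 8); ε(u)ε(v)=1·0, αω(v)=-6·1, βω(u)=-2·0; sum ≡ 0  ⇒  +1.
(a,b)_23: α=2, u≡19; β=0, v≡10 (mod 23); (19|23)=-1, (10|23)=-1; sign (−1)^0·-1^0·-1^2 = +1.
(a,b)_∞: sgn(231287)=+, sgn(1751173)=+, so +1.
(a,b)_13: α=6, u≡3; β=2, v≡6 (mod 13); (3|13)=+1, (6|13)=-1; sign (−1)^0·+1^2·-1^6 = +1.
(a,b)_7: α=1, u≡2; β=0, v≡4 (mod 7); (2|7)=+1, (4|7)=+1; sign (−1)^0·+1^0·+1^1 = +1.
(a,b)_5: α=-6, u≡2; β=0, v≡2 (mod 5); (2|5)=-1, (2|5)=-1; sign (−1)^0·-1^0·-1^-6 = +1.
(a,b)_37: α=1, u≡19; β=1, v≡22 (mod 37); (19|37)=-1, (22|37)=-1; sign (−1)^0·-1^1·-1^1 = +1.
(231287, 1751173 / ℚ) ramifies at {47, 53}: a division algebra.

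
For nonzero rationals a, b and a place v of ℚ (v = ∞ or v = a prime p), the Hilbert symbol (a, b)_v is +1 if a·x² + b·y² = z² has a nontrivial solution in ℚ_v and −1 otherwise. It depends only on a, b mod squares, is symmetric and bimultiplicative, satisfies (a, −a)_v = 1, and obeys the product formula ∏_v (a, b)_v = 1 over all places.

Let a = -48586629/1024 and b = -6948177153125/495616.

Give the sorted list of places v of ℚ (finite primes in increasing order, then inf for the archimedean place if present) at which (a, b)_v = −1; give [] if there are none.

Mod squares: a ≡ -134589, b ≡ -32045. Check v ∈ {∞, 2, 3, 5, 7, 11, 13, 17, 19, 29, 31}.
v=19: a=19^2·(≡6), b=19^2·(≡14) mod 19; (6|19)=+1, (14|19)=-1; (−1)^{2·2·9}·(+1)^2·(-1)^2 = +1.
v=5: a=5^0·(≡4), b=5^5·(≡1) mod 5; (4|5)=+1, (1|5)=+1; (−1)^{0·5·2}·(+1)^5·(+1)^0 = +1.
v=17: a=17^1·(≡5), b=17^1·(≡8) mod 17; (5|17)=-1, (8|17)=+1; (−1)^{1·1·8}·(-1)^1·(+1)^1 = -1.
v=3: a=3^1·(≡2), b=3^0·(≡1) mod 3; (2|3)=-1, (1|3)=+1; (−1)^{1·0·1}·(-1)^0·(+1)^1 = +1.
v=31: a=31^0·(≡12), b=31^2·(≡18) mod 31; (12|31)=-1, (18|31)=+1; (−1)^{0·2·15}·(-1)^2·(+1)^0 = +1.
v=11: a=11^0·(≡8), b=11^-2·(≡3) mod 11; (8|11)=-1, (3|11)=+1; (−1)^{0·-2·5}·(-1)^-2·(+1)^0 = +1.
v=29: a=29^1·(≡5), b=29^1·(≡19) mod 29; (5|29)=+1, (19|29)=-1; (−1)^{1·1·14}·(+1)^1·(-1)^1 = -1.
v=2: v_2(a)=-10, v_2(b)=-12; units ≡ 3, 3 (mod 8); ε·ε+αω+βω = 1·1+-10·1+-12·1 ≡ 1  ⇒  (a,b)_2 = -1.
v=13: a=13^1·(≡8), b=13^1·(≡7) mod 13; (8|13)=-1, (7|13)=-1; (−1)^{1·1·6}·(-1)^1·(-1)^1 = +1.
v=7: a=7^1·(≡4), b=7^0·(≡1) mod 7; (4|7)=+1, (1|7)=+1; (−1)^{1·0·3}·(+1)^0·(+1)^1 = +1.
v=∞: -134589 < 0 and -32045 < 0  ⇒  (a,b)_∞ = -1.
|Ram(-134589, -32045)| = 4, even; anisotropic at {2, 17, 29, ∞}.

[2, 17, 29, inf]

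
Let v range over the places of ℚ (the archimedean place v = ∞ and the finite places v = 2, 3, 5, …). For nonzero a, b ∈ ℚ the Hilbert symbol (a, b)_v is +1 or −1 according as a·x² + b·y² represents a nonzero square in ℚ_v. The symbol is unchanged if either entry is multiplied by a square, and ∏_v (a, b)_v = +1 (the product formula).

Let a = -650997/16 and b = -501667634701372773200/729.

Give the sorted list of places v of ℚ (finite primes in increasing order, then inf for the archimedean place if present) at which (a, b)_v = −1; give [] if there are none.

Mod squares: a ≡ -893, b ≡ -88909853. Check v ∈ {∞, 2, 3, 5, 7, 19, 29, 37, 41, 43, 47}.
v=3: a=3^6·(≡1), b=3^-6·(≡1) mod 3; (1|3)=+1, (1|3)=+1; (−1)^{6·-6·1}·(+1)^-6·(+1)^6 = +1.
v=47: a=47^1·(≡42), b=47^3·(≡14) mod 47; (42|47)=+1, (14|47)=+1; (−1)^{1·3·23}·(+1)^3·(+1)^1 = -1.
v=29: a=29^0·(≡16), b=29^1·(≡24) mod 29; (16|29)=+1, (24|29)=+1; (−1)^{0·1·14}·(+1)^1·(+1)^0 = +1.
v=∞: -893 < 0 and -88909853 < 0  ⇒  (a,b)_∞ = -1.
v=19: a=19^1·(≡2), b=19^4·(≡16) mod 19; (2|19)=-1, (16|19)=+1; (−1)^{1·4·9}·(-1)^4·(+1)^1 = +1.
v=43: a=43^0·(≡31), b=43^1·(≡33) mod 43; (31|43)=+1, (33|43)=-1; (−1)^{0·1·21}·(+1)^1·(-1)^0 = +1.
v=37: a=37^0·(≡15), b=37^1·(≡21) mod 37; (15|37)=-1, (21|37)=+1; (−1)^{0·1·18}·(-1)^1·(+1)^0 = -1.
v=5: a=5^0·(≡3), b=5^2·(≡3) mod 5; (3|5)=-1, (3|5)=-1; (−1)^{0·2·2}·(-1)^2·(-1)^0 = +1.
v=2: v_2(a)=-4, v_2(b)=4; units ≡ 3, 3 (mod 8); ε·ε+αω+βω = 1·1+-4·1+4·1 ≡ 1  ⇒  (a,b)_2 = -1.
v=7: a=7^0·(≡5), b=7^2·(≡3) mod 7; (5|7)=-1, (3|7)=-1; (−1)^{0·2·3}·(-1)^2·(-1)^0 = +1.
v=41: a=41^0·(≡18), b=41^1·(≡40) mod 41; (18|41)=+1, (40|41)=+1; (−1)^{0·1·20}·(+1)^1·(+1)^0 = +1.
Ram(-893, -88909853) = {2, 37, 47, ∞}; no ℚ_2-point on the conic.

[2, 37, 47, inf]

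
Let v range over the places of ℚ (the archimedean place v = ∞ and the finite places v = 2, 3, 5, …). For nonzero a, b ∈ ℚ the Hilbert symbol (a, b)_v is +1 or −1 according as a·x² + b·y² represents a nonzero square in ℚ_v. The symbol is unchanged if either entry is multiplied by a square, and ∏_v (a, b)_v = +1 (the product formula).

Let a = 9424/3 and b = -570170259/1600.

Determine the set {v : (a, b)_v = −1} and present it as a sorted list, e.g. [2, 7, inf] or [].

Mod squares: a ≡ 1767, b ≡ -19499. Check v ∈ {∞, 2, 3, 5, 17, 19, 31, 37}.
v=17: a=17^0·(≡2), b=17^1·(≡13) mod 17; (2|17)=+1, (13|17)=+1; (−1)^{0·1·8}·(+1)^1·(+1)^0 = +1.
v=37: a=37^0·(≡21), b=37^1·(≡26) mod 37; (21|37)=+1, (26|37)=+1; (−1)^{0·1·18}·(+1)^1·(+1)^0 = +1.
v=5: a=5^0·(≡3), b=5^-2·(≡4) mod 5; (3|5)=-1, (4|5)=+1; (−1)^{0·-2·2}·(-1)^-2·(+1)^0 = +1.
v=∞: 1767 > 0 and -19499 < 0  ⇒  (a,b)_∞ = +1.
v=31: a=31^1·(≡29), b=31^1·(≡6) mod 31; (29|31)=-1, (6|31)=-1; (−1)^{1·1·15}·(-1)^1·(-1)^1 = -1.
v=3: a=3^-1·(≡1), b=3^4·(≡1) mod 3; (1|3)=+1, (1|3)=+1; (−1)^{-1·4·1}·(+1)^4·(+1)^-1 = +1.
v=2: v_2(a)=4, v_2(b)=-6; units ≡ 7, 5 (mod 8); ε·ε+αω+βω = 1·0+4·1+-6·0 ≡ 0  ⇒  (a,b)_2 = +1.
v=19: a=19^1·(≡7), b=19^2·(≡8) mod 19; (7|19)=+1, (8|19)=-1; (−1)^{1·2·9}·(+1)^2·(-1)^1 = -1.
|Ram(1767, -19499)| = 2, even; anisotropic at {19, 31}.

[19, 31]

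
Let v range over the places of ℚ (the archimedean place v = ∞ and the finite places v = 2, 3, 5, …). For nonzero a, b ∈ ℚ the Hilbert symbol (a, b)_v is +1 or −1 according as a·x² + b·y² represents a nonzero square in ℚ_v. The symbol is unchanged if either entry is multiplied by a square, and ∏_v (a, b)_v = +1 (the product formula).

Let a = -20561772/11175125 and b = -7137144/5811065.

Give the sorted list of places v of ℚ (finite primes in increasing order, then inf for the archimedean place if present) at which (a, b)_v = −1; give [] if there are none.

[3, 7, 13, inf]

Mod squares: a ≡ -15, b ≡ -910. Check v ∈ {∞, 2, 3, 5, 7, 11, 13, 17, 23}.
v=13: a=13^-2·(≡6), b=13^-3·(≡2) mod 13; (6|13)=-1, (2|13)=-1; (−1)^{-2·-3·6}·(-1)^-3·(-1)^-2 = -1.
v=7: a=7^2·(≡5), b=7^3·(≡3) mod 7; (5|7)=-1, (3|7)=-1; (−1)^{2·3·3}·(-1)^3·(-1)^2 = -1.
v=5: a=5^-3·(≡3), b=5^-1·(≡2) mod 5; (3|5)=-1, (2|5)=-1; (−1)^{-3·-1·2}·(-1)^-1·(-1)^-3 = +1.
v=23: a=23^-2·(≡4), b=23^-2·(≡22) mod 23; (4|23)=+1, (22|23)=-1; (−1)^{-2·-2·11}·(+1)^-2·(-1)^-2 = +1.
v=17: a=17^2·(≡13), b=17^2·(≡15) mod 17; (13|17)=+1, (15|17)=+1; (−1)^{2·2·8}·(+1)^2·(+1)^2 = +1.
v=2: v_2(a)=2, v_2(b)=3; units ≡ 1, 1 (mod 8); ε·ε+αω+βω = 0·0+2·0+3·0 ≡ 0  ⇒  (a,b)_2 = +1.
v=3: a=3^1·(≡1), b=3^2·(≡2) mod 3; (1|3)=+1, (2|3)=-1; (−1)^{1·2·1}·(+1)^2·(-1)^1 = -1.
v=∞: -15 < 0 and -910 < 0  ⇒  (a,b)_∞ = -1.
v=11: a=11^2·(≡8), b=11^0·(≡9) mod 11; (8|11)=-1, (9|11)=+1; (−1)^{2·0·5}·(-1)^0·(+1)^2 = +1.
(-15, -910 / ℚ) ramifies at {3, 7, 13, ∞}: a division algebra.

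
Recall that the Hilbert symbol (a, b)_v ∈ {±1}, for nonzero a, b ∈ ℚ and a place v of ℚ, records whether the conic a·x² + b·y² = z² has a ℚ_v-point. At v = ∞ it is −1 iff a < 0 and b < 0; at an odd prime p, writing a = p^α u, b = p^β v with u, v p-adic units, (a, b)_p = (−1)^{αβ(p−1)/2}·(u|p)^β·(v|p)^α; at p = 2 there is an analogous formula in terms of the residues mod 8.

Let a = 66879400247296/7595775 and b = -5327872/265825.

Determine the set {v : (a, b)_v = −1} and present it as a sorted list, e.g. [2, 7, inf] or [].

[31, 43]

(a, b) ≡ (59802379, -9331) mod (ℚ^×)²; places V = {2, 3, 5, 7, 11, 13, 17, 23, 29, 31, 43, ∞}.
(a,b)_43: α=1, u≡1; β=1, v≡21 (mod 43); (1|43)=+1, (21|43)=+1; sign (−1)^1·+1^1·+1^1 = -1.
(a,b)_29: α=1, u≡3; β=0, v≡6 (mod 29); (3|29)=-1, (6|29)=+1; sign (−1)^0·-1^0·+1^1 = +1.
(a,b)_5: α=-2, u≡1; β=-2, v≡1 (mod 5); (1|5)=+1, (1|5)=+1; sign (−1)^0·+1^-2·+1^-2 = +1.
(a,b)_∞: sgn(59802379)=+, sgn(-9331)=−, so +1.
(a,b)_13: α=1, u≡10; β=0, v≡9 (mod 13); (10|13)=+1, (9|13)=+1; sign (−1)^0·+1^0·+1^1 = +1.
(a,b)_31: α=-1, u≡9; β=-1, v≡28 (mod 31); (9|31)=+1, (28|31)=+1; sign (−1)^1·+1^-1·+1^-1 = -1.
(a,b)_17: α=1, u≡11; β=0, v≡1 (mod 17); (11|17)=-1, (1|17)=+1; sign (−1)^0·-1^0·+1^1 = +1.
(a,b)_11: α=-2, u≡6; β=2, v≡10 (mod 11); (6|11)=-1, (10|11)=-1; sign (−1)^0·-1^2·-1^-2 = +1.
(a,b)_7: α=1, u≡5; β=-3, v≡2 (mod 7); (5|7)=-1, (2|7)=+1; sign (−1)^1·-1^-3·+1^1 = +1.
(a,b)_2: α=16, β=10; u≡3, v≡5 (mod 8); ε(u)ε(v)=1·0, αω(v)=16·1, βω(u)=10·1; sum ≡ 0  ⇒  +1.
(a,b)_3: α=-4, u≡1; β=0, v≡2 (mod 3); (1|3)=+1, (2|3)=-1; sign (−1)^0·+1^0·-1^-4 = +1.
(a,b)_23: α=2, u≡20; β=0, v≡22 (mod 23); (20|23)=-1, (22|23)=-1; sign (−1)^0·-1^0·-1^2 = +1.
(59802379, -9331 / ℚ) ramifies at {31, 43}: a division algebra.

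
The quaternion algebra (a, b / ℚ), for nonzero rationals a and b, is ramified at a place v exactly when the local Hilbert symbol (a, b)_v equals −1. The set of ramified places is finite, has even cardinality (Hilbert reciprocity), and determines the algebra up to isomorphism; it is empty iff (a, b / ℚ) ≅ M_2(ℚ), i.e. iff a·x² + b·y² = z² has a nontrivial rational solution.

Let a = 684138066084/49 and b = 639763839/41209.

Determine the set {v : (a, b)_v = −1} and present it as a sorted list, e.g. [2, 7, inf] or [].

[11, 13, 17, 19]

(a, b) ≡ (215441, 2431) mod (ℚ^×)²; places V = {2, 3, 7, 11, 13, 17, 19, 23, 29, ∞}.
(a,b)_19: α=1, u≡8; β=2, v≡13 (mod 19); (8|19)=-1, (13|19)=-1; sign (−1)^0·-1^2·-1^1 = -1.
(a,b)_11: α=2, u≡2; β=1, v≡9 (mod 11); (2|11)=-1, (9|11)=+1; sign (−1)^0·-1^1·+1^2 = -1.
(a,b)_2: α=2, β=0; u≡1, v≡7 (mod 8); ε(u)ε(v)=0·1, αω(v)=2·0, βω(u)=0·0; sum ≡ 0  ⇒  +1.
(a,b)_17: α=1, u≡15; β=1, v≡12 (mod 17); (15|17)=+1, (12|17)=-1; sign (−1)^0·+1^1·-1^1 = -1.
(a,b)_3: α=8, u≡2; β=6, v≡1 (mod 3); (2|3)=-1, (1|3)=+1; sign (−1)^0·-1^6·+1^8 = +1.
(a,b)_7: α=-2, u≡4; β=-2, v≡1 (mod 7); (4|7)=+1, (1|7)=+1; sign (−1)^0·+1^-2·+1^-2 = +1.
(a,b)_23: α=1, u≡12; β=0, v≡3 (mod 23); (12|23)=+1, (3|23)=+1; sign (−1)^0·+1^0·+1^1 = +1.
(a,b)_∞: sgn(215441)=+, sgn(2431)=+, so +1.
(a,b)_13: α=0, u≡7; β=1, v≡2 (mod 13); (7|13)=-1, (2|13)=-1; sign (−1)^0·-1^1·-1^0 = -1.
(a,b)_29: α=1, u≡6; β=-2, v≡16 (mod 29); (6|29)=+1, (16|29)=+1; sign (−1)^0·+1^-2·+1^1 = +1.
Ram(215441, 2431) = {11, 13, 17, 19}; no ℚ_11-point on the conic.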